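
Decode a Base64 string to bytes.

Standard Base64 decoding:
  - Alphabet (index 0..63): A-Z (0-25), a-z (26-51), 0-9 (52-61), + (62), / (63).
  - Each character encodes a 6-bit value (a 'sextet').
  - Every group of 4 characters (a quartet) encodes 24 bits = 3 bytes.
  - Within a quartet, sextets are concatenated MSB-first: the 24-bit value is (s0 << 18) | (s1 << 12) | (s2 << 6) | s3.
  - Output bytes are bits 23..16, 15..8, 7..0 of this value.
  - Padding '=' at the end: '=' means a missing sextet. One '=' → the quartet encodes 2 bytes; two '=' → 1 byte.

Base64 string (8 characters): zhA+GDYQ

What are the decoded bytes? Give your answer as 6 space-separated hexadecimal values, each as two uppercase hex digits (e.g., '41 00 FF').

Answer: CE 10 3E 18 36 10

Derivation:
After char 0 ('z'=51): chars_in_quartet=1 acc=0x33 bytes_emitted=0
After char 1 ('h'=33): chars_in_quartet=2 acc=0xCE1 bytes_emitted=0
After char 2 ('A'=0): chars_in_quartet=3 acc=0x33840 bytes_emitted=0
After char 3 ('+'=62): chars_in_quartet=4 acc=0xCE103E -> emit CE 10 3E, reset; bytes_emitted=3
After char 4 ('G'=6): chars_in_quartet=1 acc=0x6 bytes_emitted=3
After char 5 ('D'=3): chars_in_quartet=2 acc=0x183 bytes_emitted=3
After char 6 ('Y'=24): chars_in_quartet=3 acc=0x60D8 bytes_emitted=3
After char 7 ('Q'=16): chars_in_quartet=4 acc=0x183610 -> emit 18 36 10, reset; bytes_emitted=6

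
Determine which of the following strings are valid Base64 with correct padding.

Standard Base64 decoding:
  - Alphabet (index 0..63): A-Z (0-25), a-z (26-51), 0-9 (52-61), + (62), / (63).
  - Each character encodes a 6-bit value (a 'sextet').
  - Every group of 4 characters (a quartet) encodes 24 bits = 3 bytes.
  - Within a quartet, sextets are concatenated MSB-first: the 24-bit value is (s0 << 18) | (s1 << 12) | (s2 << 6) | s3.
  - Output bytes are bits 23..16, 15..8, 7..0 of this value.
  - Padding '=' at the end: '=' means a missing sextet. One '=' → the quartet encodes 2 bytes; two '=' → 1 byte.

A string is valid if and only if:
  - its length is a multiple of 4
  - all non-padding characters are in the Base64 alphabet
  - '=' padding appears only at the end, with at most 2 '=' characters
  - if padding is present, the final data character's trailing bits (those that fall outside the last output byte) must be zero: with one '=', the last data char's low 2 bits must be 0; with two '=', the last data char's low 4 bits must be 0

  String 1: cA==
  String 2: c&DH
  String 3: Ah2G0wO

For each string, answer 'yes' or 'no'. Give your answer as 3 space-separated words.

String 1: 'cA==' → valid
String 2: 'c&DH' → invalid (bad char(s): ['&'])
String 3: 'Ah2G0wO' → invalid (len=7 not mult of 4)

Answer: yes no no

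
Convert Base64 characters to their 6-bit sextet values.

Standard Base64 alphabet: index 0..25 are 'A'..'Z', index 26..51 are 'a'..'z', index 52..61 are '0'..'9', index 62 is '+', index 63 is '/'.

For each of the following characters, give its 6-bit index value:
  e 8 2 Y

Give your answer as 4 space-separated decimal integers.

Answer: 30 60 54 24

Derivation:
'e': a..z range, 26 + ord('e') − ord('a') = 30
'8': 0..9 range, 52 + ord('8') − ord('0') = 60
'2': 0..9 range, 52 + ord('2') − ord('0') = 54
'Y': A..Z range, ord('Y') − ord('A') = 24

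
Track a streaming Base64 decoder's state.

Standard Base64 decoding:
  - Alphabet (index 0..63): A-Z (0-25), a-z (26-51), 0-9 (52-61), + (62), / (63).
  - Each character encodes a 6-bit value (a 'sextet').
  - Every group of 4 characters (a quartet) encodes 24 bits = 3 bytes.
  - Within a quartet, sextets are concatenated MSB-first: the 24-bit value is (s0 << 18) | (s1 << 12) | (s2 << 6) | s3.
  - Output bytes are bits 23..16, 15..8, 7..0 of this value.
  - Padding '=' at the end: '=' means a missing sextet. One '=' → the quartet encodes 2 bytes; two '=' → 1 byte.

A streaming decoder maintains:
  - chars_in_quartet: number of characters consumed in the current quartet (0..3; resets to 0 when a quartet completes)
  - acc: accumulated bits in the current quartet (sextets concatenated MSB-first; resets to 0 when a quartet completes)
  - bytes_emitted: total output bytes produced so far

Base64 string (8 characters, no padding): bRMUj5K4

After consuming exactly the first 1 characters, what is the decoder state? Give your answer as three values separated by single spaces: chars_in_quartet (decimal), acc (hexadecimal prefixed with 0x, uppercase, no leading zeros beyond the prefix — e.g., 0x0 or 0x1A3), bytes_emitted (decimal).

Answer: 1 0x1B 0

Derivation:
After char 0 ('b'=27): chars_in_quartet=1 acc=0x1B bytes_emitted=0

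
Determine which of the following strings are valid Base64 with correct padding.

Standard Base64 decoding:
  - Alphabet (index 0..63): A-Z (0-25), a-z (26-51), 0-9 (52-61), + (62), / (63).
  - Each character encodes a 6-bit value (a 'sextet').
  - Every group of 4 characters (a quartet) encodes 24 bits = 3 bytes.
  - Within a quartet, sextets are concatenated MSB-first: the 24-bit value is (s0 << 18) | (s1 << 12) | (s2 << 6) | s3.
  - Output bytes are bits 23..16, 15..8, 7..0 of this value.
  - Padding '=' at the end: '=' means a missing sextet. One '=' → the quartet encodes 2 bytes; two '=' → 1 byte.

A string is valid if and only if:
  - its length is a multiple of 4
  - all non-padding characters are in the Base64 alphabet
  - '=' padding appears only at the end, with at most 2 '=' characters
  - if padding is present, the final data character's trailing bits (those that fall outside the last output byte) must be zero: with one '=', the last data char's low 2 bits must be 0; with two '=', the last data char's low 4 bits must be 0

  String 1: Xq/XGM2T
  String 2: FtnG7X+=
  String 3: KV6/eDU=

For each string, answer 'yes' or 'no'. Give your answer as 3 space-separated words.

Answer: yes no yes

Derivation:
String 1: 'Xq/XGM2T' → valid
String 2: 'FtnG7X+=' → invalid (bad trailing bits)
String 3: 'KV6/eDU=' → valid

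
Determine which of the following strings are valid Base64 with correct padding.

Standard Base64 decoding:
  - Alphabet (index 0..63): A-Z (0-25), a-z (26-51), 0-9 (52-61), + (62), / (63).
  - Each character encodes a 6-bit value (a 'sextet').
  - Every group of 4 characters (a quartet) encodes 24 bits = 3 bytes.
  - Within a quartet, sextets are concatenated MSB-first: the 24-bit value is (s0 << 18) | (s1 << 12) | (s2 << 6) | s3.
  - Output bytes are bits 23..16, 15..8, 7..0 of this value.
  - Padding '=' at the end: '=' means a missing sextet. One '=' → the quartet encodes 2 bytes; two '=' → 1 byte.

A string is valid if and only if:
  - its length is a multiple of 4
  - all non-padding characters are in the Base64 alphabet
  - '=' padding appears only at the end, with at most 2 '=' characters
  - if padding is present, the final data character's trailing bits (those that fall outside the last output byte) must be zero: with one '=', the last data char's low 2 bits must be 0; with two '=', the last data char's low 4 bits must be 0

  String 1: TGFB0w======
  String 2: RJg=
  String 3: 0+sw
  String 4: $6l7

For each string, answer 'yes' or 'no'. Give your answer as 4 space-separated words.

Answer: no yes yes no

Derivation:
String 1: 'TGFB0w======' → invalid (6 pad chars (max 2))
String 2: 'RJg=' → valid
String 3: '0+sw' → valid
String 4: '$6l7' → invalid (bad char(s): ['$'])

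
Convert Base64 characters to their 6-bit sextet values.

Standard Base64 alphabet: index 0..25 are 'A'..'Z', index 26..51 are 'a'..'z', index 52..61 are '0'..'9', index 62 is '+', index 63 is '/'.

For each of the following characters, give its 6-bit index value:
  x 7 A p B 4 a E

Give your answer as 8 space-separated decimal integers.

'x': a..z range, 26 + ord('x') − ord('a') = 49
'7': 0..9 range, 52 + ord('7') − ord('0') = 59
'A': A..Z range, ord('A') − ord('A') = 0
'p': a..z range, 26 + ord('p') − ord('a') = 41
'B': A..Z range, ord('B') − ord('A') = 1
'4': 0..9 range, 52 + ord('4') − ord('0') = 56
'a': a..z range, 26 + ord('a') − ord('a') = 26
'E': A..Z range, ord('E') − ord('A') = 4

Answer: 49 59 0 41 1 56 26 4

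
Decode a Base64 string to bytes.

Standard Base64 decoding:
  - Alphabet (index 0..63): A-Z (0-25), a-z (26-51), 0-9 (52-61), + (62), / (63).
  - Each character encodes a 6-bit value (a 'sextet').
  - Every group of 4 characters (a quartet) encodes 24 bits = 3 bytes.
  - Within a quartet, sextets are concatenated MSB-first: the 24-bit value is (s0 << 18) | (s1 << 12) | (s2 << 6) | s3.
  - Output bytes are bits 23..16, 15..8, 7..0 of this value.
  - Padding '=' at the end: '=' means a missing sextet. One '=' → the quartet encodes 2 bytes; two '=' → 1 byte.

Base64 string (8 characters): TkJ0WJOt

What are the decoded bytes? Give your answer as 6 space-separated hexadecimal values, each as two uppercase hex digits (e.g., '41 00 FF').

Answer: 4E 42 74 58 93 AD

Derivation:
After char 0 ('T'=19): chars_in_quartet=1 acc=0x13 bytes_emitted=0
After char 1 ('k'=36): chars_in_quartet=2 acc=0x4E4 bytes_emitted=0
After char 2 ('J'=9): chars_in_quartet=3 acc=0x13909 bytes_emitted=0
After char 3 ('0'=52): chars_in_quartet=4 acc=0x4E4274 -> emit 4E 42 74, reset; bytes_emitted=3
After char 4 ('W'=22): chars_in_quartet=1 acc=0x16 bytes_emitted=3
After char 5 ('J'=9): chars_in_quartet=2 acc=0x589 bytes_emitted=3
After char 6 ('O'=14): chars_in_quartet=3 acc=0x1624E bytes_emitted=3
After char 7 ('t'=45): chars_in_quartet=4 acc=0x5893AD -> emit 58 93 AD, reset; bytes_emitted=6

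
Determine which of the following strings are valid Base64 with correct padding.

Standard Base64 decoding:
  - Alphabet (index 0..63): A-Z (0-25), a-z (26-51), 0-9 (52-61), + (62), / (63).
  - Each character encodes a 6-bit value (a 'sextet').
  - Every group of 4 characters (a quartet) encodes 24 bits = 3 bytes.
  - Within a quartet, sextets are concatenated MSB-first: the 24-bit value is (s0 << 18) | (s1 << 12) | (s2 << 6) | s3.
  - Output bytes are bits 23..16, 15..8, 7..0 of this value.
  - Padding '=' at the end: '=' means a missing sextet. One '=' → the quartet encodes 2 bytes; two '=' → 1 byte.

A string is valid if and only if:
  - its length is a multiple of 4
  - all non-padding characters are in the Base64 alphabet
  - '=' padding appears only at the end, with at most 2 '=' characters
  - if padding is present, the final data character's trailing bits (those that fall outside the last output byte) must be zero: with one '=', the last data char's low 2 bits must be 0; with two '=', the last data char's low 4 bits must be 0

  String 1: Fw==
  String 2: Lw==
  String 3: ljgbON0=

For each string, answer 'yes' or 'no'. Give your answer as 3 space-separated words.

Answer: yes yes yes

Derivation:
String 1: 'Fw==' → valid
String 2: 'Lw==' → valid
String 3: 'ljgbON0=' → valid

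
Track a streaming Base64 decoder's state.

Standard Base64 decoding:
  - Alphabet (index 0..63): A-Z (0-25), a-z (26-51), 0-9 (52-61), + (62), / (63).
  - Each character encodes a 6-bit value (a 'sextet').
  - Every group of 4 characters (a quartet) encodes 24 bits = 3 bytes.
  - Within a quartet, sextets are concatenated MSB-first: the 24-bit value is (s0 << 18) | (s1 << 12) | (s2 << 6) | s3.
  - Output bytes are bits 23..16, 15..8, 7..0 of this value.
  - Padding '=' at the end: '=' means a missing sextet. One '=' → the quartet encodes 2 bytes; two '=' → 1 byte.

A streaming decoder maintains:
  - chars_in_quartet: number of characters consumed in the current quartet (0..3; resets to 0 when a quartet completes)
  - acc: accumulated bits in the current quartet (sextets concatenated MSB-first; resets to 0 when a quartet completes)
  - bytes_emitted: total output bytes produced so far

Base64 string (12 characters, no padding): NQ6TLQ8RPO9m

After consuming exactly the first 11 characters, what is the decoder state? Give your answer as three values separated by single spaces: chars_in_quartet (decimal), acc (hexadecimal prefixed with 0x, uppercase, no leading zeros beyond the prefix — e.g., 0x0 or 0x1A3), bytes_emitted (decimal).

Answer: 3 0xF3BD 6

Derivation:
After char 0 ('N'=13): chars_in_quartet=1 acc=0xD bytes_emitted=0
After char 1 ('Q'=16): chars_in_quartet=2 acc=0x350 bytes_emitted=0
After char 2 ('6'=58): chars_in_quartet=3 acc=0xD43A bytes_emitted=0
After char 3 ('T'=19): chars_in_quartet=4 acc=0x350E93 -> emit 35 0E 93, reset; bytes_emitted=3
After char 4 ('L'=11): chars_in_quartet=1 acc=0xB bytes_emitted=3
After char 5 ('Q'=16): chars_in_quartet=2 acc=0x2D0 bytes_emitted=3
After char 6 ('8'=60): chars_in_quartet=3 acc=0xB43C bytes_emitted=3
After char 7 ('R'=17): chars_in_quartet=4 acc=0x2D0F11 -> emit 2D 0F 11, reset; bytes_emitted=6
After char 8 ('P'=15): chars_in_quartet=1 acc=0xF bytes_emitted=6
After char 9 ('O'=14): chars_in_quartet=2 acc=0x3CE bytes_emitted=6
After char 10 ('9'=61): chars_in_quartet=3 acc=0xF3BD bytes_emitted=6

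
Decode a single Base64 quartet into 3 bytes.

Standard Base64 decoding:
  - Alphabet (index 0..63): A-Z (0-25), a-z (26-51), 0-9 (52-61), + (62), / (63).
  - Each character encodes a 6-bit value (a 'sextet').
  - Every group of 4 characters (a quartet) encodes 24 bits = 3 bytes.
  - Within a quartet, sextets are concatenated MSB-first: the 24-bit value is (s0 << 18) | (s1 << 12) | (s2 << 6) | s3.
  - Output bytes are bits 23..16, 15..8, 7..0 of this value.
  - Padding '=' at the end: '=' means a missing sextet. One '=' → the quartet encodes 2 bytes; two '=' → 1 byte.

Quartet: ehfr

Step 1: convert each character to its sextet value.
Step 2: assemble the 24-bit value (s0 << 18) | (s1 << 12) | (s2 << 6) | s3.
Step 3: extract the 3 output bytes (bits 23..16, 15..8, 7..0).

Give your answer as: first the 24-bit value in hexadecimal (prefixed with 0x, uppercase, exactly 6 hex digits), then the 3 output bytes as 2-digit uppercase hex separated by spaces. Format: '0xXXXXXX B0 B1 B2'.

Sextets: e=30, h=33, f=31, r=43
24-bit: (30<<18) | (33<<12) | (31<<6) | 43
      = 0x780000 | 0x021000 | 0x0007C0 | 0x00002B
      = 0x7A17EB
Bytes: (v>>16)&0xFF=7A, (v>>8)&0xFF=17, v&0xFF=EB

Answer: 0x7A17EB 7A 17 EB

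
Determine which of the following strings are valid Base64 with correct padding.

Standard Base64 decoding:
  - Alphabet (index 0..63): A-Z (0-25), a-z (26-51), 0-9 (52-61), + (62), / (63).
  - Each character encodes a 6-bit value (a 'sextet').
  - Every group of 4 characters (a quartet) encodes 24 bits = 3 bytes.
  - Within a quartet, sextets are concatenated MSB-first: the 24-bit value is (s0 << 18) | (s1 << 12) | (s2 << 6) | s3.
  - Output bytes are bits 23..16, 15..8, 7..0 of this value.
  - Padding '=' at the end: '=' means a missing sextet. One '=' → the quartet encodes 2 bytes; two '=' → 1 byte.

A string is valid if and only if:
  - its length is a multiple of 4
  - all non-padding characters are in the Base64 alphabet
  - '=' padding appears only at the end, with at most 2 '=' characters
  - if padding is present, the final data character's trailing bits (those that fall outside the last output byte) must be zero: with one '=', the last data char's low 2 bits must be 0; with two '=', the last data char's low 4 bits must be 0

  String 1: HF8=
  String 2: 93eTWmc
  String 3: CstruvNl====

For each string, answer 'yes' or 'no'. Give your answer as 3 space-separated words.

Answer: yes no no

Derivation:
String 1: 'HF8=' → valid
String 2: '93eTWmc' → invalid (len=7 not mult of 4)
String 3: 'CstruvNl====' → invalid (4 pad chars (max 2))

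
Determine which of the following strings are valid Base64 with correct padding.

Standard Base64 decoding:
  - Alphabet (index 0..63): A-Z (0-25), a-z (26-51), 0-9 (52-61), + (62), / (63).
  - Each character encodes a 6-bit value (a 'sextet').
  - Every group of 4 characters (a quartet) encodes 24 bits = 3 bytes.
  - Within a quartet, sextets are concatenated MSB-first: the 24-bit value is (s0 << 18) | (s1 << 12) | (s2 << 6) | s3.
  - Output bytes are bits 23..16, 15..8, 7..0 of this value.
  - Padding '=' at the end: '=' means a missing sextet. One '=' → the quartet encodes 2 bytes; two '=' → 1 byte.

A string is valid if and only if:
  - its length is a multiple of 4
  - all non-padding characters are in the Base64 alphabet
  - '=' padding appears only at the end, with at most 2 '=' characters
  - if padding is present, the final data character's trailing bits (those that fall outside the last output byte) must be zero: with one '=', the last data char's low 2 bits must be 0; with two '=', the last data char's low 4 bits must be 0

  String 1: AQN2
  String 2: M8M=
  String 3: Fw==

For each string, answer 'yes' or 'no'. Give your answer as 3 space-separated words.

Answer: yes yes yes

Derivation:
String 1: 'AQN2' → valid
String 2: 'M8M=' → valid
String 3: 'Fw==' → valid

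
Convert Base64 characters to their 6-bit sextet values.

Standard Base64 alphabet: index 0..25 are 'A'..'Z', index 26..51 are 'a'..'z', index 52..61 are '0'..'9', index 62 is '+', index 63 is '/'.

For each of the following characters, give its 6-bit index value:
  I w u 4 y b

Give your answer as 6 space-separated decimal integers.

'I': A..Z range, ord('I') − ord('A') = 8
'w': a..z range, 26 + ord('w') − ord('a') = 48
'u': a..z range, 26 + ord('u') − ord('a') = 46
'4': 0..9 range, 52 + ord('4') − ord('0') = 56
'y': a..z range, 26 + ord('y') − ord('a') = 50
'b': a..z range, 26 + ord('b') − ord('a') = 27

Answer: 8 48 46 56 50 27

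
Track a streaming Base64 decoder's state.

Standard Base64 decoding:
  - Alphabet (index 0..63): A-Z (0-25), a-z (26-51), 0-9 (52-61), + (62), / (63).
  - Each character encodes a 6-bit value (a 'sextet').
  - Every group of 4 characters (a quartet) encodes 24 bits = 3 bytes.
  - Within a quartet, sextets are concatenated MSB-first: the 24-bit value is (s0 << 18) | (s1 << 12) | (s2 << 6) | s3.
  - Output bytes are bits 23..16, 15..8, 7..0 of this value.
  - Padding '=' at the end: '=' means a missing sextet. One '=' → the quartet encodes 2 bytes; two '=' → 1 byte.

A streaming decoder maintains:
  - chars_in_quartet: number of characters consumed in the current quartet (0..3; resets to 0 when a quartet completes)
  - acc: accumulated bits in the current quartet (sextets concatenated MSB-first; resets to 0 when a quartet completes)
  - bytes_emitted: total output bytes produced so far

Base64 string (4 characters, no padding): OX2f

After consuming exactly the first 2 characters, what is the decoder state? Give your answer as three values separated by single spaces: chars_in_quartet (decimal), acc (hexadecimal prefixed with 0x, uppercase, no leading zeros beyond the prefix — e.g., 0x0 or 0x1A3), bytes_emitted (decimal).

After char 0 ('O'=14): chars_in_quartet=1 acc=0xE bytes_emitted=0
After char 1 ('X'=23): chars_in_quartet=2 acc=0x397 bytes_emitted=0

Answer: 2 0x397 0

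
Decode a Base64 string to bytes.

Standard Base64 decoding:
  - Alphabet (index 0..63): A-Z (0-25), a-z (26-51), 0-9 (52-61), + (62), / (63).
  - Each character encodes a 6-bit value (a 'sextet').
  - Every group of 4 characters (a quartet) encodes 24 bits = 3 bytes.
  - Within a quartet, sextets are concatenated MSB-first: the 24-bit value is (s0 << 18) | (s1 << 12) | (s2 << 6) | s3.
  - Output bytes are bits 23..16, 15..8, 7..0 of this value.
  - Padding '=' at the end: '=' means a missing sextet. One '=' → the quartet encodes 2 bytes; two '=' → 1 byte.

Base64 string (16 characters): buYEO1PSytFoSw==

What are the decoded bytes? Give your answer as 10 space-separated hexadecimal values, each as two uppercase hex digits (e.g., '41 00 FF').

Answer: 6E E6 04 3B 53 D2 CA D1 68 4B

Derivation:
After char 0 ('b'=27): chars_in_quartet=1 acc=0x1B bytes_emitted=0
After char 1 ('u'=46): chars_in_quartet=2 acc=0x6EE bytes_emitted=0
After char 2 ('Y'=24): chars_in_quartet=3 acc=0x1BB98 bytes_emitted=0
After char 3 ('E'=4): chars_in_quartet=4 acc=0x6EE604 -> emit 6E E6 04, reset; bytes_emitted=3
After char 4 ('O'=14): chars_in_quartet=1 acc=0xE bytes_emitted=3
After char 5 ('1'=53): chars_in_quartet=2 acc=0x3B5 bytes_emitted=3
After char 6 ('P'=15): chars_in_quartet=3 acc=0xED4F bytes_emitted=3
After char 7 ('S'=18): chars_in_quartet=4 acc=0x3B53D2 -> emit 3B 53 D2, reset; bytes_emitted=6
After char 8 ('y'=50): chars_in_quartet=1 acc=0x32 bytes_emitted=6
After char 9 ('t'=45): chars_in_quartet=2 acc=0xCAD bytes_emitted=6
After char 10 ('F'=5): chars_in_quartet=3 acc=0x32B45 bytes_emitted=6
After char 11 ('o'=40): chars_in_quartet=4 acc=0xCAD168 -> emit CA D1 68, reset; bytes_emitted=9
After char 12 ('S'=18): chars_in_quartet=1 acc=0x12 bytes_emitted=9
After char 13 ('w'=48): chars_in_quartet=2 acc=0x4B0 bytes_emitted=9
Padding '==': partial quartet acc=0x4B0 -> emit 4B; bytes_emitted=10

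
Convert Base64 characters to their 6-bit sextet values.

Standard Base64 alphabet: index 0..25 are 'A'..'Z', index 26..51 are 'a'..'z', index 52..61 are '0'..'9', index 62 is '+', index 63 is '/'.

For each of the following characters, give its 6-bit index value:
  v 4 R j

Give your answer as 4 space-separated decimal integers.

Answer: 47 56 17 35

Derivation:
'v': a..z range, 26 + ord('v') − ord('a') = 47
'4': 0..9 range, 52 + ord('4') − ord('0') = 56
'R': A..Z range, ord('R') − ord('A') = 17
'j': a..z range, 26 + ord('j') − ord('a') = 35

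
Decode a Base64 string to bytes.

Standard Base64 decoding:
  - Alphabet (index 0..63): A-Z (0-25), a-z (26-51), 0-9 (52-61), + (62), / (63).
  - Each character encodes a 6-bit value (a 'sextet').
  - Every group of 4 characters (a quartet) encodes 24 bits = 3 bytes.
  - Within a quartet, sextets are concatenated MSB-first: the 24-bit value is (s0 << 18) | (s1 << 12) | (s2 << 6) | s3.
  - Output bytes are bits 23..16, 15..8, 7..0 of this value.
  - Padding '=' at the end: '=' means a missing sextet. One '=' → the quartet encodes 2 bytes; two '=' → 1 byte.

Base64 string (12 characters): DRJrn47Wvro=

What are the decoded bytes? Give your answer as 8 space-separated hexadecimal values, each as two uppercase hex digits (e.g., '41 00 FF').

After char 0 ('D'=3): chars_in_quartet=1 acc=0x3 bytes_emitted=0
After char 1 ('R'=17): chars_in_quartet=2 acc=0xD1 bytes_emitted=0
After char 2 ('J'=9): chars_in_quartet=3 acc=0x3449 bytes_emitted=0
After char 3 ('r'=43): chars_in_quartet=4 acc=0xD126B -> emit 0D 12 6B, reset; bytes_emitted=3
After char 4 ('n'=39): chars_in_quartet=1 acc=0x27 bytes_emitted=3
After char 5 ('4'=56): chars_in_quartet=2 acc=0x9F8 bytes_emitted=3
After char 6 ('7'=59): chars_in_quartet=3 acc=0x27E3B bytes_emitted=3
After char 7 ('W'=22): chars_in_quartet=4 acc=0x9F8ED6 -> emit 9F 8E D6, reset; bytes_emitted=6
After char 8 ('v'=47): chars_in_quartet=1 acc=0x2F bytes_emitted=6
After char 9 ('r'=43): chars_in_quartet=2 acc=0xBEB bytes_emitted=6
After char 10 ('o'=40): chars_in_quartet=3 acc=0x2FAE8 bytes_emitted=6
Padding '=': partial quartet acc=0x2FAE8 -> emit BE BA; bytes_emitted=8

Answer: 0D 12 6B 9F 8E D6 BE BA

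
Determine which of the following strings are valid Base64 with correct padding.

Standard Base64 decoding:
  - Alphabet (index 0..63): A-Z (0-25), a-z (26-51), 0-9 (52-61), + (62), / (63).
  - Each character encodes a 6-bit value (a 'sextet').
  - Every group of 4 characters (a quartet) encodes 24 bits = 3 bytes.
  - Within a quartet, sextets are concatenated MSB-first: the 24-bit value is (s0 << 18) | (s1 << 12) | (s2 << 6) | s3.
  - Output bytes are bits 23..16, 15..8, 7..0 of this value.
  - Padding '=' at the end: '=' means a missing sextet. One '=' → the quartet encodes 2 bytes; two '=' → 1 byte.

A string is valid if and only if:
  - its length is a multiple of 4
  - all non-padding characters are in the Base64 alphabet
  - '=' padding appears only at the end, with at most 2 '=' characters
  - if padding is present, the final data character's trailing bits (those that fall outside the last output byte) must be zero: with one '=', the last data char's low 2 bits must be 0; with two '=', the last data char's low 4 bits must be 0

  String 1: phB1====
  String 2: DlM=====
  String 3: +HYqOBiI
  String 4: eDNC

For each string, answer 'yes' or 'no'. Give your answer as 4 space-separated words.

Answer: no no yes yes

Derivation:
String 1: 'phB1====' → invalid (4 pad chars (max 2))
String 2: 'DlM=====' → invalid (5 pad chars (max 2))
String 3: '+HYqOBiI' → valid
String 4: 'eDNC' → valid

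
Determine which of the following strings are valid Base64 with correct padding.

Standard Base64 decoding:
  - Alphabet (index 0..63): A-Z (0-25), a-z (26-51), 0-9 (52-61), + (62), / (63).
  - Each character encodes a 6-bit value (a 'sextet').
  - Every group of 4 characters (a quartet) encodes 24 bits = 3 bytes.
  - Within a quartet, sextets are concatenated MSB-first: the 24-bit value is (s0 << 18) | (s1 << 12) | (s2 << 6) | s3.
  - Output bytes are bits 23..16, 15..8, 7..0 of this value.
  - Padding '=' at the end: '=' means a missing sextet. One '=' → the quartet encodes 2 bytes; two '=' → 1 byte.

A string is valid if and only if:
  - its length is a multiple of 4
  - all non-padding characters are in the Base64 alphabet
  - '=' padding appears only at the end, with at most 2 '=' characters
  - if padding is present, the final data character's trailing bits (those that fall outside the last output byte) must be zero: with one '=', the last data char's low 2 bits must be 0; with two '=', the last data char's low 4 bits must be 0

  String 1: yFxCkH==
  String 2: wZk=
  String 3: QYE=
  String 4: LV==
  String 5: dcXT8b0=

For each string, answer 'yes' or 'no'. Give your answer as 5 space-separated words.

String 1: 'yFxCkH==' → invalid (bad trailing bits)
String 2: 'wZk=' → valid
String 3: 'QYE=' → valid
String 4: 'LV==' → invalid (bad trailing bits)
String 5: 'dcXT8b0=' → valid

Answer: no yes yes no yes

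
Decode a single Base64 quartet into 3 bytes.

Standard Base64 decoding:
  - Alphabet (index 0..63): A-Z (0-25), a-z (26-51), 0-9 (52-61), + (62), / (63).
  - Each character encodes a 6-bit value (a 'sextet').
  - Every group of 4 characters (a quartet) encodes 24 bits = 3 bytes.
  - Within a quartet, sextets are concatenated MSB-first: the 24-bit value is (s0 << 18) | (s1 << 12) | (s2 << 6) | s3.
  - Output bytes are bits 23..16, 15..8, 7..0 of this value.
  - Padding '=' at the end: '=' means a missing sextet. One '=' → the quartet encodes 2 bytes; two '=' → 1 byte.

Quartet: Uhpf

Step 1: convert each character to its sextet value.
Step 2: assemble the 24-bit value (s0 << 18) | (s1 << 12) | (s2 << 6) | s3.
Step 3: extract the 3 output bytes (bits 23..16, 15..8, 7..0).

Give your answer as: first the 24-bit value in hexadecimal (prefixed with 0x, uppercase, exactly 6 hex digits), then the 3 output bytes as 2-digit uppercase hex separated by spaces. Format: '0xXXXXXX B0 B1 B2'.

Answer: 0x521A5F 52 1A 5F

Derivation:
Sextets: U=20, h=33, p=41, f=31
24-bit: (20<<18) | (33<<12) | (41<<6) | 31
      = 0x500000 | 0x021000 | 0x000A40 | 0x00001F
      = 0x521A5F
Bytes: (v>>16)&0xFF=52, (v>>8)&0xFF=1A, v&0xFF=5F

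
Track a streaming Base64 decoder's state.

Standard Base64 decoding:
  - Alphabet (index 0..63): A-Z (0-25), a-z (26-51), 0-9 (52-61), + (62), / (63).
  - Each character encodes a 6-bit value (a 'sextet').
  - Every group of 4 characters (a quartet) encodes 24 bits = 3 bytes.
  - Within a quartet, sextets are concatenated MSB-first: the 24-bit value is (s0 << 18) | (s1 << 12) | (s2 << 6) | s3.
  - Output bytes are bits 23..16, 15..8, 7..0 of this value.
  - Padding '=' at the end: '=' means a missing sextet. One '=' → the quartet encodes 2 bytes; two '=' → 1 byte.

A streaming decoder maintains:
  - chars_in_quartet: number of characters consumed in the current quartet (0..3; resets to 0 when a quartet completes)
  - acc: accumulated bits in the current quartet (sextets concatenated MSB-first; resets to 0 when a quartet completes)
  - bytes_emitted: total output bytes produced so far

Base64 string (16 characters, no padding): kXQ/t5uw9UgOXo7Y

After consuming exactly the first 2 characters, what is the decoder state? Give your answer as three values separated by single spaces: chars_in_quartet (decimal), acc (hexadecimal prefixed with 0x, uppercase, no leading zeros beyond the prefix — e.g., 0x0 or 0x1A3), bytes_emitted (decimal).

Answer: 2 0x917 0

Derivation:
After char 0 ('k'=36): chars_in_quartet=1 acc=0x24 bytes_emitted=0
After char 1 ('X'=23): chars_in_quartet=2 acc=0x917 bytes_emitted=0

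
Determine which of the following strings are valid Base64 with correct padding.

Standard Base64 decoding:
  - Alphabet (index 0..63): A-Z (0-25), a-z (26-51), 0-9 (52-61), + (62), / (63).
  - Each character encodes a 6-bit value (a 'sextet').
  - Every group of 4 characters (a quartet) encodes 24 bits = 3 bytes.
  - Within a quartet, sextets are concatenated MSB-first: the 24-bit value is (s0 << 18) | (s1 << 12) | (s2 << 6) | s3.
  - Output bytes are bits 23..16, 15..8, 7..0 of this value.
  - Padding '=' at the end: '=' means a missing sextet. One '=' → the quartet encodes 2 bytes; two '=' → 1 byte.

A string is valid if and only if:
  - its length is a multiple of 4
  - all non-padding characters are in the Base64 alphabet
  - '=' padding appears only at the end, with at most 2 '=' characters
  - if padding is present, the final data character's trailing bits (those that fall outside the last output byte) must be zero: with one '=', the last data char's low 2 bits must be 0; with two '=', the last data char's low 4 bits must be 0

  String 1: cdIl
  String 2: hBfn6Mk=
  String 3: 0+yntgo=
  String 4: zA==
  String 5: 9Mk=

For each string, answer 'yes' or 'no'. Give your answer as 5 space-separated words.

String 1: 'cdIl' → valid
String 2: 'hBfn6Mk=' → valid
String 3: '0+yntgo=' → valid
String 4: 'zA==' → valid
String 5: '9Mk=' → valid

Answer: yes yes yes yes yes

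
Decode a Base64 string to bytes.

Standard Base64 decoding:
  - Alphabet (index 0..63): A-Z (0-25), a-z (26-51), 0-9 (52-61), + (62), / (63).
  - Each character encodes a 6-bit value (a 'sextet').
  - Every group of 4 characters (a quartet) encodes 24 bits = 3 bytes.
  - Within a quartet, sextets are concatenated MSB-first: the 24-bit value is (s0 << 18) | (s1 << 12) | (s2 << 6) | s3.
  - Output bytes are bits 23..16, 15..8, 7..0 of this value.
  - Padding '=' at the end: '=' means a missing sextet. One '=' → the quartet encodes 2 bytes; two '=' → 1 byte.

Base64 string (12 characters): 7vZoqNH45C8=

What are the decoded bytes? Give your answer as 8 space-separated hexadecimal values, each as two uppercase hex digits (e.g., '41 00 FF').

After char 0 ('7'=59): chars_in_quartet=1 acc=0x3B bytes_emitted=0
After char 1 ('v'=47): chars_in_quartet=2 acc=0xEEF bytes_emitted=0
After char 2 ('Z'=25): chars_in_quartet=3 acc=0x3BBD9 bytes_emitted=0
After char 3 ('o'=40): chars_in_quartet=4 acc=0xEEF668 -> emit EE F6 68, reset; bytes_emitted=3
After char 4 ('q'=42): chars_in_quartet=1 acc=0x2A bytes_emitted=3
After char 5 ('N'=13): chars_in_quartet=2 acc=0xA8D bytes_emitted=3
After char 6 ('H'=7): chars_in_quartet=3 acc=0x2A347 bytes_emitted=3
After char 7 ('4'=56): chars_in_quartet=4 acc=0xA8D1F8 -> emit A8 D1 F8, reset; bytes_emitted=6
After char 8 ('5'=57): chars_in_quartet=1 acc=0x39 bytes_emitted=6
After char 9 ('C'=2): chars_in_quartet=2 acc=0xE42 bytes_emitted=6
After char 10 ('8'=60): chars_in_quartet=3 acc=0x390BC bytes_emitted=6
Padding '=': partial quartet acc=0x390BC -> emit E4 2F; bytes_emitted=8

Answer: EE F6 68 A8 D1 F8 E4 2F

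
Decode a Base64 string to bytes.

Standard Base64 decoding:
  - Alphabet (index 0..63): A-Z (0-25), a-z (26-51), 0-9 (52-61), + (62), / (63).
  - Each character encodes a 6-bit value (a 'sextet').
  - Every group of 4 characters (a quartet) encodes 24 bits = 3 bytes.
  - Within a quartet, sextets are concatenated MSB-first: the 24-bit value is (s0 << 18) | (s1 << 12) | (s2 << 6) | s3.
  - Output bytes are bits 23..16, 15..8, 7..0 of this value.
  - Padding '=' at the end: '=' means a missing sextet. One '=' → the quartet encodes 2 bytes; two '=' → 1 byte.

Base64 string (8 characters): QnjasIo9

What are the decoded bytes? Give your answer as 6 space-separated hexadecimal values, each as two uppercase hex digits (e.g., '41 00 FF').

Answer: 42 78 DA B0 8A 3D

Derivation:
After char 0 ('Q'=16): chars_in_quartet=1 acc=0x10 bytes_emitted=0
After char 1 ('n'=39): chars_in_quartet=2 acc=0x427 bytes_emitted=0
After char 2 ('j'=35): chars_in_quartet=3 acc=0x109E3 bytes_emitted=0
After char 3 ('a'=26): chars_in_quartet=4 acc=0x4278DA -> emit 42 78 DA, reset; bytes_emitted=3
After char 4 ('s'=44): chars_in_quartet=1 acc=0x2C bytes_emitted=3
After char 5 ('I'=8): chars_in_quartet=2 acc=0xB08 bytes_emitted=3
After char 6 ('o'=40): chars_in_quartet=3 acc=0x2C228 bytes_emitted=3
After char 7 ('9'=61): chars_in_quartet=4 acc=0xB08A3D -> emit B0 8A 3D, reset; bytes_emitted=6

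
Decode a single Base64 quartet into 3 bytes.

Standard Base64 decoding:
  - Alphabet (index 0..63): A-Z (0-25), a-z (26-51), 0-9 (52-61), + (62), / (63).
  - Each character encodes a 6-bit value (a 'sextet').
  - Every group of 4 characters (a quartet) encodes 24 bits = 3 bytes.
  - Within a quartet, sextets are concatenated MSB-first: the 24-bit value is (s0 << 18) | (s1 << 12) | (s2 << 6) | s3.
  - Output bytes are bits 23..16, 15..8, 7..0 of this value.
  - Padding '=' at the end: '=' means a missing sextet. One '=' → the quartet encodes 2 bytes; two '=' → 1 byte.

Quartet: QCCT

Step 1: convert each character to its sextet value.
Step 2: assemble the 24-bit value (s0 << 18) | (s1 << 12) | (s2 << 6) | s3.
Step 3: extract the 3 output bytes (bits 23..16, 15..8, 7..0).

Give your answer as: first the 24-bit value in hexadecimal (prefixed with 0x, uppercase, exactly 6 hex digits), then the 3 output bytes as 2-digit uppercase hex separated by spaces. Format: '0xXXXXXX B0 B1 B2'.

Answer: 0x402093 40 20 93

Derivation:
Sextets: Q=16, C=2, C=2, T=19
24-bit: (16<<18) | (2<<12) | (2<<6) | 19
      = 0x400000 | 0x002000 | 0x000080 | 0x000013
      = 0x402093
Bytes: (v>>16)&0xFF=40, (v>>8)&0xFF=20, v&0xFF=93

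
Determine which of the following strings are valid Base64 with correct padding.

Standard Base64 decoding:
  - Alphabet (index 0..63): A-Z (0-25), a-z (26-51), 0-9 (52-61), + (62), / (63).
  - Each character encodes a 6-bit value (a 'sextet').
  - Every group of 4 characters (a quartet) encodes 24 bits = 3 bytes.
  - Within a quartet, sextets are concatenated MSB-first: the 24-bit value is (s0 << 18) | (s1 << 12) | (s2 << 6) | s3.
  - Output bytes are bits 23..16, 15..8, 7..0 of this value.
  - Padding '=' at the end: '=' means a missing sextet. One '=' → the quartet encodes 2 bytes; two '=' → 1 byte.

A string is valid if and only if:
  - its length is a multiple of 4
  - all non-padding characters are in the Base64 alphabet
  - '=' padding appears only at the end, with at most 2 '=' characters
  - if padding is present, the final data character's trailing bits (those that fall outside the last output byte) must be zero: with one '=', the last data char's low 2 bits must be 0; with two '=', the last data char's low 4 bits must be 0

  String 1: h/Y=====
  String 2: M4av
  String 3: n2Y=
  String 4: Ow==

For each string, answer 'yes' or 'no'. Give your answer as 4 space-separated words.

Answer: no yes yes yes

Derivation:
String 1: 'h/Y=====' → invalid (5 pad chars (max 2))
String 2: 'M4av' → valid
String 3: 'n2Y=' → valid
String 4: 'Ow==' → valid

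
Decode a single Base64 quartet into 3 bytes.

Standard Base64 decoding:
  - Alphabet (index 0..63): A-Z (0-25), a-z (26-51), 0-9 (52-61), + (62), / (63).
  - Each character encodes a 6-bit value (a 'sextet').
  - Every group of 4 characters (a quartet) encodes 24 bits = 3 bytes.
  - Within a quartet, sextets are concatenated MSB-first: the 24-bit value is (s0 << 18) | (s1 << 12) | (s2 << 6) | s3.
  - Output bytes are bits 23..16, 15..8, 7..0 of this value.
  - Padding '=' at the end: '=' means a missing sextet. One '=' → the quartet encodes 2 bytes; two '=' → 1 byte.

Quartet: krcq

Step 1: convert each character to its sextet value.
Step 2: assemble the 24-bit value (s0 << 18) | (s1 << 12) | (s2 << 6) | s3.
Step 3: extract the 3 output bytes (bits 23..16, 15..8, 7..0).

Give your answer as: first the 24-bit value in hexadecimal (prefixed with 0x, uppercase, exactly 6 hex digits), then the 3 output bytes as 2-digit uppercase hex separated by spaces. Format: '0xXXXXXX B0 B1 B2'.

Answer: 0x92B72A 92 B7 2A

Derivation:
Sextets: k=36, r=43, c=28, q=42
24-bit: (36<<18) | (43<<12) | (28<<6) | 42
      = 0x900000 | 0x02B000 | 0x000700 | 0x00002A
      = 0x92B72A
Bytes: (v>>16)&0xFF=92, (v>>8)&0xFF=B7, v&0xFF=2A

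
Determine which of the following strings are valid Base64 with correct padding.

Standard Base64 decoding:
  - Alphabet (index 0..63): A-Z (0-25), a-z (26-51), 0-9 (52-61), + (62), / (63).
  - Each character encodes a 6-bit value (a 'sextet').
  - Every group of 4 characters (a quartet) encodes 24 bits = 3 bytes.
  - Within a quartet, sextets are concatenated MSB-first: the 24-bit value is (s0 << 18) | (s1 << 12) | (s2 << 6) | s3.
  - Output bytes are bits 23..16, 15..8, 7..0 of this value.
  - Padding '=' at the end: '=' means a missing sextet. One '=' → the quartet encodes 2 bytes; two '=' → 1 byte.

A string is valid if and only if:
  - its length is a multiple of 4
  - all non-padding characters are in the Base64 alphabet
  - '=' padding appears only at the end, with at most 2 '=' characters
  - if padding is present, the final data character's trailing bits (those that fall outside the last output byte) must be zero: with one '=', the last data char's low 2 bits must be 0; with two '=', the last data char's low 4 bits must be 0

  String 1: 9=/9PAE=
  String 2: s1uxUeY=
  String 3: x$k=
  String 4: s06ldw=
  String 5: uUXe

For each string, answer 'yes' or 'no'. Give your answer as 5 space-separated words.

String 1: '9=/9PAE=' → invalid (bad char(s): ['=']; '=' in middle)
String 2: 's1uxUeY=' → valid
String 3: 'x$k=' → invalid (bad char(s): ['$'])
String 4: 's06ldw=' → invalid (len=7 not mult of 4)
String 5: 'uUXe' → valid

Answer: no yes no no yes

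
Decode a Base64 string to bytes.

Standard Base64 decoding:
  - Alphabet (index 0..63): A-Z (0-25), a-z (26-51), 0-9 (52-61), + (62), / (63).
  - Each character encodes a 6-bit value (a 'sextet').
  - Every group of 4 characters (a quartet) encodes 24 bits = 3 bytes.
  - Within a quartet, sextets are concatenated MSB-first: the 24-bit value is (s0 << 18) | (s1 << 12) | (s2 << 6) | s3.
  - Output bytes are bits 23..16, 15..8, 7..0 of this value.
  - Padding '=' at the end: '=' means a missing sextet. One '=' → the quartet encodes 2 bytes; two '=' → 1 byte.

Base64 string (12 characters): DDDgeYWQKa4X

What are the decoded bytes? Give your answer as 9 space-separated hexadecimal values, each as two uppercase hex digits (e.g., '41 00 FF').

Answer: 0C 30 E0 79 85 90 29 AE 17

Derivation:
After char 0 ('D'=3): chars_in_quartet=1 acc=0x3 bytes_emitted=0
After char 1 ('D'=3): chars_in_quartet=2 acc=0xC3 bytes_emitted=0
After char 2 ('D'=3): chars_in_quartet=3 acc=0x30C3 bytes_emitted=0
After char 3 ('g'=32): chars_in_quartet=4 acc=0xC30E0 -> emit 0C 30 E0, reset; bytes_emitted=3
After char 4 ('e'=30): chars_in_quartet=1 acc=0x1E bytes_emitted=3
After char 5 ('Y'=24): chars_in_quartet=2 acc=0x798 bytes_emitted=3
After char 6 ('W'=22): chars_in_quartet=3 acc=0x1E616 bytes_emitted=3
After char 7 ('Q'=16): chars_in_quartet=4 acc=0x798590 -> emit 79 85 90, reset; bytes_emitted=6
After char 8 ('K'=10): chars_in_quartet=1 acc=0xA bytes_emitted=6
After char 9 ('a'=26): chars_in_quartet=2 acc=0x29A bytes_emitted=6
After char 10 ('4'=56): chars_in_quartet=3 acc=0xA6B8 bytes_emitted=6
After char 11 ('X'=23): chars_in_quartet=4 acc=0x29AE17 -> emit 29 AE 17, reset; bytes_emitted=9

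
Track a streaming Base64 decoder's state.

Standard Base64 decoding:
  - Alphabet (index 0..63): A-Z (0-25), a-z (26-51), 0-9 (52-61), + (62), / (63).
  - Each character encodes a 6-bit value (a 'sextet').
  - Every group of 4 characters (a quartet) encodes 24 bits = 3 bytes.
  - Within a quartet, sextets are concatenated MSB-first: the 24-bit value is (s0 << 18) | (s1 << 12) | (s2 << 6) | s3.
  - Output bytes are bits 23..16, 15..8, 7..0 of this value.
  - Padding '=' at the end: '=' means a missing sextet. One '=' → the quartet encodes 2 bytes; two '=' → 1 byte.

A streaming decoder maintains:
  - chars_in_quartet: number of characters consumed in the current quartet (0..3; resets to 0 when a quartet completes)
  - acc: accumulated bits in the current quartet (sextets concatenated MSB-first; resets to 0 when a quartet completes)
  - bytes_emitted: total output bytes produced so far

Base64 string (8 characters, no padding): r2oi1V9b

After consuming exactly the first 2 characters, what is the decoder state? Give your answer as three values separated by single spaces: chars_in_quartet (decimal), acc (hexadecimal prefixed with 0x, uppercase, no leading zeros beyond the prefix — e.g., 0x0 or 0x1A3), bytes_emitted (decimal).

Answer: 2 0xAF6 0

Derivation:
After char 0 ('r'=43): chars_in_quartet=1 acc=0x2B bytes_emitted=0
After char 1 ('2'=54): chars_in_quartet=2 acc=0xAF6 bytes_emitted=0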